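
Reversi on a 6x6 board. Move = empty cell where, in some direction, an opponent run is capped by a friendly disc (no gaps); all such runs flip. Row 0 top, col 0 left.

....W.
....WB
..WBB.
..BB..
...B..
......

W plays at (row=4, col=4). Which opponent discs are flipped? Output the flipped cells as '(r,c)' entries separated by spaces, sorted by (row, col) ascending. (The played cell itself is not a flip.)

Answer: (3,3)

Derivation:
Dir NW: opp run (3,3) capped by W -> flip
Dir N: first cell '.' (not opp) -> no flip
Dir NE: first cell '.' (not opp) -> no flip
Dir W: opp run (4,3), next='.' -> no flip
Dir E: first cell '.' (not opp) -> no flip
Dir SW: first cell '.' (not opp) -> no flip
Dir S: first cell '.' (not opp) -> no flip
Dir SE: first cell '.' (not opp) -> no flip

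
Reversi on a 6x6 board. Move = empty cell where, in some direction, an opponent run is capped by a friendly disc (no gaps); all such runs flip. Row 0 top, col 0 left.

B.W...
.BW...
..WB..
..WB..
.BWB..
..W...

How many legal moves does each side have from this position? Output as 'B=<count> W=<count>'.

-- B to move --
(0,1): flips 1 -> legal
(0,3): no bracket -> illegal
(1,3): flips 1 -> legal
(2,1): flips 2 -> legal
(3,1): flips 1 -> legal
(5,1): flips 1 -> legal
(5,3): no bracket -> illegal
B mobility = 5
-- W to move --
(0,1): no bracket -> illegal
(1,0): flips 1 -> legal
(1,3): no bracket -> illegal
(1,4): flips 1 -> legal
(2,0): flips 1 -> legal
(2,1): no bracket -> illegal
(2,4): flips 2 -> legal
(3,0): flips 1 -> legal
(3,1): no bracket -> illegal
(3,4): flips 3 -> legal
(4,0): flips 1 -> legal
(4,4): flips 2 -> legal
(5,0): flips 1 -> legal
(5,1): no bracket -> illegal
(5,3): no bracket -> illegal
(5,4): flips 1 -> legal
W mobility = 10

Answer: B=5 W=10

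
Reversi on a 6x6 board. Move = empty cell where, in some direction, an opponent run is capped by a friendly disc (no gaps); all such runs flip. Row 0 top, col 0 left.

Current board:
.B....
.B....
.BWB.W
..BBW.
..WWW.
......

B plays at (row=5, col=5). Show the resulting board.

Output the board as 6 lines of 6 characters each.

Place B at (5,5); scan 8 dirs for brackets.
Dir NW: opp run (4,4) capped by B -> flip
Dir N: first cell '.' (not opp) -> no flip
Dir NE: edge -> no flip
Dir W: first cell '.' (not opp) -> no flip
Dir E: edge -> no flip
Dir SW: edge -> no flip
Dir S: edge -> no flip
Dir SE: edge -> no flip
All flips: (4,4)

Answer: .B....
.B....
.BWB.W
..BBW.
..WWB.
.....B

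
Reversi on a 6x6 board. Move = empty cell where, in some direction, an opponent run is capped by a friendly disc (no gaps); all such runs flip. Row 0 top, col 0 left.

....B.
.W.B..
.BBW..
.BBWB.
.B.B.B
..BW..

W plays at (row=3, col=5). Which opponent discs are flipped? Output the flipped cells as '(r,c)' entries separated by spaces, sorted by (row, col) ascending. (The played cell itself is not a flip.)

Dir NW: first cell '.' (not opp) -> no flip
Dir N: first cell '.' (not opp) -> no flip
Dir NE: edge -> no flip
Dir W: opp run (3,4) capped by W -> flip
Dir E: edge -> no flip
Dir SW: first cell '.' (not opp) -> no flip
Dir S: opp run (4,5), next='.' -> no flip
Dir SE: edge -> no flip

Answer: (3,4)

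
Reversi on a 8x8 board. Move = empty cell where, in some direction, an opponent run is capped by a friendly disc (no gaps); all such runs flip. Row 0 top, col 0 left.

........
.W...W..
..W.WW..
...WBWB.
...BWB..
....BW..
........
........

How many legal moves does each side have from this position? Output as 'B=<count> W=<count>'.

-- B to move --
(0,0): no bracket -> illegal
(0,1): no bracket -> illegal
(0,2): no bracket -> illegal
(0,4): no bracket -> illegal
(0,5): flips 3 -> legal
(0,6): no bracket -> illegal
(1,0): no bracket -> illegal
(1,2): no bracket -> illegal
(1,3): no bracket -> illegal
(1,4): flips 2 -> legal
(1,6): flips 1 -> legal
(2,0): no bracket -> illegal
(2,1): no bracket -> illegal
(2,3): flips 1 -> legal
(2,6): no bracket -> illegal
(3,1): no bracket -> illegal
(3,2): flips 1 -> legal
(4,2): no bracket -> illegal
(4,6): no bracket -> illegal
(5,3): no bracket -> illegal
(5,6): flips 1 -> legal
(6,4): no bracket -> illegal
(6,5): flips 1 -> legal
(6,6): no bracket -> illegal
B mobility = 7
-- W to move --
(2,3): no bracket -> illegal
(2,6): no bracket -> illegal
(2,7): no bracket -> illegal
(3,2): no bracket -> illegal
(3,7): flips 1 -> legal
(4,2): flips 1 -> legal
(4,6): flips 1 -> legal
(4,7): flips 1 -> legal
(5,2): flips 2 -> legal
(5,3): flips 2 -> legal
(5,6): no bracket -> illegal
(6,3): no bracket -> illegal
(6,4): flips 1 -> legal
(6,5): no bracket -> illegal
W mobility = 7

Answer: B=7 W=7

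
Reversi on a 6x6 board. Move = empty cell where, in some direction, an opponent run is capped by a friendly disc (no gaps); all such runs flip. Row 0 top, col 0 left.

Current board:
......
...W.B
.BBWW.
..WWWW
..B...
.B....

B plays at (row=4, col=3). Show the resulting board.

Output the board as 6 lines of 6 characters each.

Place B at (4,3); scan 8 dirs for brackets.
Dir NW: opp run (3,2) capped by B -> flip
Dir N: opp run (3,3) (2,3) (1,3), next='.' -> no flip
Dir NE: opp run (3,4), next='.' -> no flip
Dir W: first cell 'B' (not opp) -> no flip
Dir E: first cell '.' (not opp) -> no flip
Dir SW: first cell '.' (not opp) -> no flip
Dir S: first cell '.' (not opp) -> no flip
Dir SE: first cell '.' (not opp) -> no flip
All flips: (3,2)

Answer: ......
...W.B
.BBWW.
..BWWW
..BB..
.B....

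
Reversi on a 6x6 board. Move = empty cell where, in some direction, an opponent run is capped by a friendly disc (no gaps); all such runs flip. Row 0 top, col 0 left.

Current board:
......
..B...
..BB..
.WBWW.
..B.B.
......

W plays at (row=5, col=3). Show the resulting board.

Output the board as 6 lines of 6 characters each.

Place W at (5,3); scan 8 dirs for brackets.
Dir NW: opp run (4,2) capped by W -> flip
Dir N: first cell '.' (not opp) -> no flip
Dir NE: opp run (4,4), next='.' -> no flip
Dir W: first cell '.' (not opp) -> no flip
Dir E: first cell '.' (not opp) -> no flip
Dir SW: edge -> no flip
Dir S: edge -> no flip
Dir SE: edge -> no flip
All flips: (4,2)

Answer: ......
..B...
..BB..
.WBWW.
..W.B.
...W..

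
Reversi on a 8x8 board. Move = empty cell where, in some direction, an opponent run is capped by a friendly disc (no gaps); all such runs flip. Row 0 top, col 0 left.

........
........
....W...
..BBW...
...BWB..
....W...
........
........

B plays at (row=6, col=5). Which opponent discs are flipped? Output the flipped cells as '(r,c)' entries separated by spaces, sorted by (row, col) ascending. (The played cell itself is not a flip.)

Answer: (5,4)

Derivation:
Dir NW: opp run (5,4) capped by B -> flip
Dir N: first cell '.' (not opp) -> no flip
Dir NE: first cell '.' (not opp) -> no flip
Dir W: first cell '.' (not opp) -> no flip
Dir E: first cell '.' (not opp) -> no flip
Dir SW: first cell '.' (not opp) -> no flip
Dir S: first cell '.' (not opp) -> no flip
Dir SE: first cell '.' (not opp) -> no flip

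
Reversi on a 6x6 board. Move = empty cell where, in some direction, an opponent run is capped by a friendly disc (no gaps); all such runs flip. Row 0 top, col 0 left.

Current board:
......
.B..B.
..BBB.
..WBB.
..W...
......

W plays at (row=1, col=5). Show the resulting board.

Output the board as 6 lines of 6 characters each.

Place W at (1,5); scan 8 dirs for brackets.
Dir NW: first cell '.' (not opp) -> no flip
Dir N: first cell '.' (not opp) -> no flip
Dir NE: edge -> no flip
Dir W: opp run (1,4), next='.' -> no flip
Dir E: edge -> no flip
Dir SW: opp run (2,4) (3,3) capped by W -> flip
Dir S: first cell '.' (not opp) -> no flip
Dir SE: edge -> no flip
All flips: (2,4) (3,3)

Answer: ......
.B..BW
..BBW.
..WWB.
..W...
......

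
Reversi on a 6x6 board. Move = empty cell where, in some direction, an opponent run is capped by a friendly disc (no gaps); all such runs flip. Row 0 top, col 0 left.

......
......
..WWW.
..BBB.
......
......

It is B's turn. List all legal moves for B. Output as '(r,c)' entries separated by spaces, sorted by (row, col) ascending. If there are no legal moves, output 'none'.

(1,1): flips 1 -> legal
(1,2): flips 2 -> legal
(1,3): flips 1 -> legal
(1,4): flips 2 -> legal
(1,5): flips 1 -> legal
(2,1): no bracket -> illegal
(2,5): no bracket -> illegal
(3,1): no bracket -> illegal
(3,5): no bracket -> illegal

Answer: (1,1) (1,2) (1,3) (1,4) (1,5)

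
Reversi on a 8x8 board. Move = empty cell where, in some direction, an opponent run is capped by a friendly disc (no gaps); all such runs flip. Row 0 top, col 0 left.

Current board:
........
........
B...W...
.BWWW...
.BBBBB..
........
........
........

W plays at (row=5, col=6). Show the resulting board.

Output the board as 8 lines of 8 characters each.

Answer: ........
........
B...W...
.BWWW...
.BBBBW..
......W.
........
........

Derivation:
Place W at (5,6); scan 8 dirs for brackets.
Dir NW: opp run (4,5) capped by W -> flip
Dir N: first cell '.' (not opp) -> no flip
Dir NE: first cell '.' (not opp) -> no flip
Dir W: first cell '.' (not opp) -> no flip
Dir E: first cell '.' (not opp) -> no flip
Dir SW: first cell '.' (not opp) -> no flip
Dir S: first cell '.' (not opp) -> no flip
Dir SE: first cell '.' (not opp) -> no flip
All flips: (4,5)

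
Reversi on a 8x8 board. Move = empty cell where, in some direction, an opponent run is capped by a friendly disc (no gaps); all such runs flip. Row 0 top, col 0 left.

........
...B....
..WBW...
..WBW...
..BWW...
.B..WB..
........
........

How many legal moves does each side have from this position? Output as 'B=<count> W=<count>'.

Answer: B=10 W=10

Derivation:
-- B to move --
(1,1): flips 1 -> legal
(1,2): flips 2 -> legal
(1,4): no bracket -> illegal
(1,5): flips 1 -> legal
(2,1): flips 1 -> legal
(2,5): flips 1 -> legal
(3,1): flips 2 -> legal
(3,5): flips 2 -> legal
(4,1): flips 1 -> legal
(4,5): flips 3 -> legal
(5,2): no bracket -> illegal
(5,3): flips 2 -> legal
(6,3): no bracket -> illegal
(6,4): no bracket -> illegal
(6,5): no bracket -> illegal
B mobility = 10
-- W to move --
(0,2): flips 1 -> legal
(0,3): flips 3 -> legal
(0,4): flips 1 -> legal
(1,2): flips 1 -> legal
(1,4): flips 1 -> legal
(3,1): no bracket -> illegal
(4,0): no bracket -> illegal
(4,1): flips 1 -> legal
(4,5): no bracket -> illegal
(4,6): no bracket -> illegal
(5,0): no bracket -> illegal
(5,2): flips 1 -> legal
(5,3): no bracket -> illegal
(5,6): flips 1 -> legal
(6,0): flips 3 -> legal
(6,1): no bracket -> illegal
(6,2): no bracket -> illegal
(6,4): no bracket -> illegal
(6,5): no bracket -> illegal
(6,6): flips 1 -> legal
W mobility = 10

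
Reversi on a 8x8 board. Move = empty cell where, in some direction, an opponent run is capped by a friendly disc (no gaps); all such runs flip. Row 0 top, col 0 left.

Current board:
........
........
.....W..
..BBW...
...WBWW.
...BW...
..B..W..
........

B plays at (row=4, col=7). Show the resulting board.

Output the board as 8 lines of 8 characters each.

Place B at (4,7); scan 8 dirs for brackets.
Dir NW: first cell '.' (not opp) -> no flip
Dir N: first cell '.' (not opp) -> no flip
Dir NE: edge -> no flip
Dir W: opp run (4,6) (4,5) capped by B -> flip
Dir E: edge -> no flip
Dir SW: first cell '.' (not opp) -> no flip
Dir S: first cell '.' (not opp) -> no flip
Dir SE: edge -> no flip
All flips: (4,5) (4,6)

Answer: ........
........
.....W..
..BBW...
...WBBBB
...BW...
..B..W..
........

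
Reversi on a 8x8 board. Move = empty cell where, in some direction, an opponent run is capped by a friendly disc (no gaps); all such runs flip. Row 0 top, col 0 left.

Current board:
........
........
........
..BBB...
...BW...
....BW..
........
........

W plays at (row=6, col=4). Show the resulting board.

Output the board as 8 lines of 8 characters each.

Place W at (6,4); scan 8 dirs for brackets.
Dir NW: first cell '.' (not opp) -> no flip
Dir N: opp run (5,4) capped by W -> flip
Dir NE: first cell 'W' (not opp) -> no flip
Dir W: first cell '.' (not opp) -> no flip
Dir E: first cell '.' (not opp) -> no flip
Dir SW: first cell '.' (not opp) -> no flip
Dir S: first cell '.' (not opp) -> no flip
Dir SE: first cell '.' (not opp) -> no flip
All flips: (5,4)

Answer: ........
........
........
..BBB...
...BW...
....WW..
....W...
........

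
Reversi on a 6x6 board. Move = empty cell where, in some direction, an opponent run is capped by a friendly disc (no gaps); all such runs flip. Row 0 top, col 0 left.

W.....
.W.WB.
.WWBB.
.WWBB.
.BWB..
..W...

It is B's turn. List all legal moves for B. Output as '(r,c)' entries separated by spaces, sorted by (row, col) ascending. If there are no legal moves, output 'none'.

(0,1): flips 3 -> legal
(0,2): flips 1 -> legal
(0,3): flips 1 -> legal
(0,4): no bracket -> illegal
(1,0): flips 2 -> legal
(1,2): flips 1 -> legal
(2,0): flips 2 -> legal
(3,0): flips 2 -> legal
(4,0): no bracket -> illegal
(5,1): flips 1 -> legal
(5,3): no bracket -> illegal

Answer: (0,1) (0,2) (0,3) (1,0) (1,2) (2,0) (3,0) (5,1)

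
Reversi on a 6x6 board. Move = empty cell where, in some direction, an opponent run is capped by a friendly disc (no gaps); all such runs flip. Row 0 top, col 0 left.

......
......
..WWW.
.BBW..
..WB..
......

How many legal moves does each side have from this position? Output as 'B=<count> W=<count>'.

-- B to move --
(1,1): no bracket -> illegal
(1,2): flips 1 -> legal
(1,3): flips 3 -> legal
(1,4): flips 1 -> legal
(1,5): no bracket -> illegal
(2,1): no bracket -> illegal
(2,5): no bracket -> illegal
(3,4): flips 1 -> legal
(3,5): no bracket -> illegal
(4,1): flips 1 -> legal
(4,4): no bracket -> illegal
(5,1): no bracket -> illegal
(5,2): flips 1 -> legal
(5,3): flips 1 -> legal
B mobility = 7
-- W to move --
(2,0): flips 1 -> legal
(2,1): no bracket -> illegal
(3,0): flips 2 -> legal
(3,4): no bracket -> illegal
(4,0): flips 1 -> legal
(4,1): flips 1 -> legal
(4,4): flips 1 -> legal
(5,2): no bracket -> illegal
(5,3): flips 1 -> legal
(5,4): no bracket -> illegal
W mobility = 6

Answer: B=7 W=6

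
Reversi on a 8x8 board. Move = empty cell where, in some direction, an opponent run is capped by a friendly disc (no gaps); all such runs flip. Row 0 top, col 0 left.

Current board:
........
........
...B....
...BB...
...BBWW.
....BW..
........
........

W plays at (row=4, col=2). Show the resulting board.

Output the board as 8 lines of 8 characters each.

Answer: ........
........
...B....
...BB...
..WWWWW.
....BW..
........
........

Derivation:
Place W at (4,2); scan 8 dirs for brackets.
Dir NW: first cell '.' (not opp) -> no flip
Dir N: first cell '.' (not opp) -> no flip
Dir NE: opp run (3,3), next='.' -> no flip
Dir W: first cell '.' (not opp) -> no flip
Dir E: opp run (4,3) (4,4) capped by W -> flip
Dir SW: first cell '.' (not opp) -> no flip
Dir S: first cell '.' (not opp) -> no flip
Dir SE: first cell '.' (not opp) -> no flip
All flips: (4,3) (4,4)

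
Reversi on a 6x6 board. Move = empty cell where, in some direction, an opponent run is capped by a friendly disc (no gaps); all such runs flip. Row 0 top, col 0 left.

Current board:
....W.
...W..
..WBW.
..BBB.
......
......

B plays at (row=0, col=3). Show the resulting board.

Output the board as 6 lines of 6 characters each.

Place B at (0,3); scan 8 dirs for brackets.
Dir NW: edge -> no flip
Dir N: edge -> no flip
Dir NE: edge -> no flip
Dir W: first cell '.' (not opp) -> no flip
Dir E: opp run (0,4), next='.' -> no flip
Dir SW: first cell '.' (not opp) -> no flip
Dir S: opp run (1,3) capped by B -> flip
Dir SE: first cell '.' (not opp) -> no flip
All flips: (1,3)

Answer: ...BW.
...B..
..WBW.
..BBB.
......
......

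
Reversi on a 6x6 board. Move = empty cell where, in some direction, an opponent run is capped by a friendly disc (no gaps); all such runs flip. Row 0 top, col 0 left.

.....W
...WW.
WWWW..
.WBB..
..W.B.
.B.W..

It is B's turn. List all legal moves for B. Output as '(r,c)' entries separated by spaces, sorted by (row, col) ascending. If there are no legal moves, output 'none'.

(0,2): no bracket -> illegal
(0,3): flips 2 -> legal
(0,4): no bracket -> illegal
(1,0): flips 1 -> legal
(1,1): flips 1 -> legal
(1,2): flips 1 -> legal
(1,5): no bracket -> illegal
(2,4): no bracket -> illegal
(2,5): no bracket -> illegal
(3,0): flips 1 -> legal
(3,4): no bracket -> illegal
(4,0): no bracket -> illegal
(4,1): no bracket -> illegal
(4,3): no bracket -> illegal
(5,2): flips 1 -> legal
(5,4): no bracket -> illegal

Answer: (0,3) (1,0) (1,1) (1,2) (3,0) (5,2)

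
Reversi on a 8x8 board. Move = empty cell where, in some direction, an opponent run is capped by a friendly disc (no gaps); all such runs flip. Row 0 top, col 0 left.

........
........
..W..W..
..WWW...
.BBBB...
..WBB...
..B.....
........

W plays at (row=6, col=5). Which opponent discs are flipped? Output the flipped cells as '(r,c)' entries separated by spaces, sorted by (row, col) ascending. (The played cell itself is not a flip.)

Answer: (4,3) (5,4)

Derivation:
Dir NW: opp run (5,4) (4,3) capped by W -> flip
Dir N: first cell '.' (not opp) -> no flip
Dir NE: first cell '.' (not opp) -> no flip
Dir W: first cell '.' (not opp) -> no flip
Dir E: first cell '.' (not opp) -> no flip
Dir SW: first cell '.' (not opp) -> no flip
Dir S: first cell '.' (not opp) -> no flip
Dir SE: first cell '.' (not opp) -> no flip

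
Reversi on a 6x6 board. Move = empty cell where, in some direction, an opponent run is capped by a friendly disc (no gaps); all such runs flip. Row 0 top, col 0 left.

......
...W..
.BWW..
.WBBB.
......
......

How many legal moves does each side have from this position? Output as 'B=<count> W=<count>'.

-- B to move --
(0,2): no bracket -> illegal
(0,3): flips 2 -> legal
(0,4): no bracket -> illegal
(1,1): flips 1 -> legal
(1,2): flips 2 -> legal
(1,4): flips 1 -> legal
(2,0): no bracket -> illegal
(2,4): flips 2 -> legal
(3,0): flips 1 -> legal
(4,0): no bracket -> illegal
(4,1): flips 1 -> legal
(4,2): no bracket -> illegal
B mobility = 7
-- W to move --
(1,0): no bracket -> illegal
(1,1): flips 1 -> legal
(1,2): no bracket -> illegal
(2,0): flips 1 -> legal
(2,4): no bracket -> illegal
(2,5): no bracket -> illegal
(3,0): no bracket -> illegal
(3,5): flips 3 -> legal
(4,1): flips 1 -> legal
(4,2): flips 1 -> legal
(4,3): flips 1 -> legal
(4,4): flips 1 -> legal
(4,5): flips 1 -> legal
W mobility = 8

Answer: B=7 W=8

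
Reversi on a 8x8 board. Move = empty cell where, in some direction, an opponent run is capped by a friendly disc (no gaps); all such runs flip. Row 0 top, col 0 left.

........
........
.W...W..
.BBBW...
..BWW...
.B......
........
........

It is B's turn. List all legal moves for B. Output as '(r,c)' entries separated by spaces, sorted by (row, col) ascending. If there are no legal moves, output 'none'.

(1,0): flips 1 -> legal
(1,1): flips 1 -> legal
(1,2): no bracket -> illegal
(1,4): no bracket -> illegal
(1,5): no bracket -> illegal
(1,6): no bracket -> illegal
(2,0): no bracket -> illegal
(2,2): no bracket -> illegal
(2,3): no bracket -> illegal
(2,4): no bracket -> illegal
(2,6): no bracket -> illegal
(3,0): no bracket -> illegal
(3,5): flips 1 -> legal
(3,6): no bracket -> illegal
(4,5): flips 2 -> legal
(5,2): no bracket -> illegal
(5,3): flips 1 -> legal
(5,4): flips 1 -> legal
(5,5): flips 1 -> legal

Answer: (1,0) (1,1) (3,5) (4,5) (5,3) (5,4) (5,5)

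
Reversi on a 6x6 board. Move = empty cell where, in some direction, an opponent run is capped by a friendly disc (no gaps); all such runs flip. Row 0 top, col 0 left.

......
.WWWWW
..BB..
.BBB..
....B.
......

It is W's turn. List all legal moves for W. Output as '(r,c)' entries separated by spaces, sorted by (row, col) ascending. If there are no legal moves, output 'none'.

(2,0): no bracket -> illegal
(2,1): no bracket -> illegal
(2,4): no bracket -> illegal
(3,0): no bracket -> illegal
(3,4): flips 1 -> legal
(3,5): no bracket -> illegal
(4,0): flips 2 -> legal
(4,1): flips 2 -> legal
(4,2): flips 2 -> legal
(4,3): flips 2 -> legal
(4,5): no bracket -> illegal
(5,3): no bracket -> illegal
(5,4): no bracket -> illegal
(5,5): flips 3 -> legal

Answer: (3,4) (4,0) (4,1) (4,2) (4,3) (5,5)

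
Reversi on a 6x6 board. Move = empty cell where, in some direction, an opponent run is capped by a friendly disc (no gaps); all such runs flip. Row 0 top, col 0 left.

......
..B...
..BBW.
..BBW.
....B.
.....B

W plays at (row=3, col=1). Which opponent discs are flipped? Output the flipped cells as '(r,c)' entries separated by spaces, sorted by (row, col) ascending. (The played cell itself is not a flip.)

Answer: (3,2) (3,3)

Derivation:
Dir NW: first cell '.' (not opp) -> no flip
Dir N: first cell '.' (not opp) -> no flip
Dir NE: opp run (2,2), next='.' -> no flip
Dir W: first cell '.' (not opp) -> no flip
Dir E: opp run (3,2) (3,3) capped by W -> flip
Dir SW: first cell '.' (not opp) -> no flip
Dir S: first cell '.' (not opp) -> no flip
Dir SE: first cell '.' (not opp) -> no flip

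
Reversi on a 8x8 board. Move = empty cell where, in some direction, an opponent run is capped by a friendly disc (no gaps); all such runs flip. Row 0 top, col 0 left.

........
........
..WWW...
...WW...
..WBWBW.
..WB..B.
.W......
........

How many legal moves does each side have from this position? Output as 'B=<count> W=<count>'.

-- B to move --
(1,1): no bracket -> illegal
(1,2): flips 2 -> legal
(1,3): flips 2 -> legal
(1,4): no bracket -> illegal
(1,5): no bracket -> illegal
(2,1): no bracket -> illegal
(2,5): flips 1 -> legal
(3,1): flips 1 -> legal
(3,2): no bracket -> illegal
(3,5): flips 1 -> legal
(3,6): flips 1 -> legal
(3,7): no bracket -> illegal
(4,1): flips 1 -> legal
(4,7): flips 1 -> legal
(5,0): no bracket -> illegal
(5,1): flips 1 -> legal
(5,4): no bracket -> illegal
(5,5): no bracket -> illegal
(5,7): no bracket -> illegal
(6,0): no bracket -> illegal
(6,2): no bracket -> illegal
(6,3): no bracket -> illegal
(7,0): flips 2 -> legal
(7,1): no bracket -> illegal
(7,2): no bracket -> illegal
B mobility = 10
-- W to move --
(3,2): no bracket -> illegal
(3,5): no bracket -> illegal
(3,6): no bracket -> illegal
(4,7): no bracket -> illegal
(5,4): flips 1 -> legal
(5,5): no bracket -> illegal
(5,7): no bracket -> illegal
(6,2): flips 1 -> legal
(6,3): flips 2 -> legal
(6,4): flips 1 -> legal
(6,5): no bracket -> illegal
(6,6): flips 1 -> legal
(6,7): flips 2 -> legal
W mobility = 6

Answer: B=10 W=6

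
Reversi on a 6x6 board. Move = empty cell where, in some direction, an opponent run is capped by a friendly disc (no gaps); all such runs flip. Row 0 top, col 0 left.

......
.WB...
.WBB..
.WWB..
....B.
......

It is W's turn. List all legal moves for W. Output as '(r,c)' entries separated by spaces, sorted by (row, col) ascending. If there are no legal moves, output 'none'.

Answer: (0,2) (0,3) (1,3) (1,4) (2,4) (3,4) (5,5)

Derivation:
(0,1): no bracket -> illegal
(0,2): flips 2 -> legal
(0,3): flips 1 -> legal
(1,3): flips 2 -> legal
(1,4): flips 1 -> legal
(2,4): flips 2 -> legal
(3,4): flips 1 -> legal
(3,5): no bracket -> illegal
(4,2): no bracket -> illegal
(4,3): no bracket -> illegal
(4,5): no bracket -> illegal
(5,3): no bracket -> illegal
(5,4): no bracket -> illegal
(5,5): flips 3 -> legal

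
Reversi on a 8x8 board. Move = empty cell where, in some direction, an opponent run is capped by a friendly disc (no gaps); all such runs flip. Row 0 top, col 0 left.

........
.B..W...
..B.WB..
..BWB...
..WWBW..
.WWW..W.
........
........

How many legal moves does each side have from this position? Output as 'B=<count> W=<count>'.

-- B to move --
(0,3): flips 1 -> legal
(0,4): flips 2 -> legal
(0,5): no bracket -> illegal
(1,3): no bracket -> illegal
(1,5): no bracket -> illegal
(2,3): flips 1 -> legal
(3,1): no bracket -> illegal
(3,5): no bracket -> illegal
(3,6): no bracket -> illegal
(4,0): no bracket -> illegal
(4,1): flips 2 -> legal
(4,6): flips 1 -> legal
(4,7): no bracket -> illegal
(5,0): no bracket -> illegal
(5,4): flips 1 -> legal
(5,5): no bracket -> illegal
(5,7): no bracket -> illegal
(6,0): no bracket -> illegal
(6,1): flips 2 -> legal
(6,2): flips 3 -> legal
(6,3): no bracket -> illegal
(6,4): no bracket -> illegal
(6,5): no bracket -> illegal
(6,6): no bracket -> illegal
(6,7): flips 2 -> legal
B mobility = 9
-- W to move --
(0,0): flips 2 -> legal
(0,1): no bracket -> illegal
(0,2): no bracket -> illegal
(1,0): no bracket -> illegal
(1,2): flips 2 -> legal
(1,3): no bracket -> illegal
(1,5): no bracket -> illegal
(1,6): flips 2 -> legal
(2,0): no bracket -> illegal
(2,1): flips 1 -> legal
(2,3): flips 1 -> legal
(2,6): flips 1 -> legal
(3,1): flips 1 -> legal
(3,5): flips 2 -> legal
(3,6): flips 1 -> legal
(4,1): no bracket -> illegal
(5,4): flips 2 -> legal
(5,5): flips 1 -> legal
W mobility = 11

Answer: B=9 W=11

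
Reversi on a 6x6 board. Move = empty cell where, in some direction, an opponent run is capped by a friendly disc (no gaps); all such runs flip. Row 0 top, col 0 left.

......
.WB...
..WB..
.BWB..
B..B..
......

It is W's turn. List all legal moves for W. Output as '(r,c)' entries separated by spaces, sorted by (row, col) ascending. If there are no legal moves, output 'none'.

Answer: (0,2) (1,3) (1,4) (2,4) (3,0) (3,4) (4,4) (5,4)

Derivation:
(0,1): no bracket -> illegal
(0,2): flips 1 -> legal
(0,3): no bracket -> illegal
(1,3): flips 1 -> legal
(1,4): flips 1 -> legal
(2,0): no bracket -> illegal
(2,1): no bracket -> illegal
(2,4): flips 1 -> legal
(3,0): flips 1 -> legal
(3,4): flips 1 -> legal
(4,1): no bracket -> illegal
(4,2): no bracket -> illegal
(4,4): flips 1 -> legal
(5,0): no bracket -> illegal
(5,1): no bracket -> illegal
(5,2): no bracket -> illegal
(5,3): no bracket -> illegal
(5,4): flips 1 -> legal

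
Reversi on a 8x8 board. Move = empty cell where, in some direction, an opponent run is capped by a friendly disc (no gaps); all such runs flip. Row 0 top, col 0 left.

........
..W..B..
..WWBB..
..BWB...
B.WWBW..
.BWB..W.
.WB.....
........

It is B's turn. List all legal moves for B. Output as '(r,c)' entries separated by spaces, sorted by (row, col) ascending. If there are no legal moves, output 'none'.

(0,1): flips 2 -> legal
(0,2): flips 2 -> legal
(0,3): no bracket -> illegal
(1,1): flips 2 -> legal
(1,3): flips 3 -> legal
(1,4): flips 1 -> legal
(2,1): flips 2 -> legal
(3,1): flips 1 -> legal
(3,5): no bracket -> illegal
(3,6): no bracket -> illegal
(4,1): flips 2 -> legal
(4,6): flips 1 -> legal
(4,7): no bracket -> illegal
(5,0): no bracket -> illegal
(5,4): flips 1 -> legal
(5,5): no bracket -> illegal
(5,7): no bracket -> illegal
(6,0): flips 1 -> legal
(6,3): no bracket -> illegal
(6,5): no bracket -> illegal
(6,6): no bracket -> illegal
(6,7): flips 2 -> legal
(7,0): flips 3 -> legal
(7,1): flips 1 -> legal
(7,2): no bracket -> illegal

Answer: (0,1) (0,2) (1,1) (1,3) (1,4) (2,1) (3,1) (4,1) (4,6) (5,4) (6,0) (6,7) (7,0) (7,1)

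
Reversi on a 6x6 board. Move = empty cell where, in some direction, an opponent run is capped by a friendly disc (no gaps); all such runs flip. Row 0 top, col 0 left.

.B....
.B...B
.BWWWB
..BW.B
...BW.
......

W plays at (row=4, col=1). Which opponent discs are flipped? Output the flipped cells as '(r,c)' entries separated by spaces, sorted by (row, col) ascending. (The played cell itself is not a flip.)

Answer: (3,2)

Derivation:
Dir NW: first cell '.' (not opp) -> no flip
Dir N: first cell '.' (not opp) -> no flip
Dir NE: opp run (3,2) capped by W -> flip
Dir W: first cell '.' (not opp) -> no flip
Dir E: first cell '.' (not opp) -> no flip
Dir SW: first cell '.' (not opp) -> no flip
Dir S: first cell '.' (not opp) -> no flip
Dir SE: first cell '.' (not opp) -> no flip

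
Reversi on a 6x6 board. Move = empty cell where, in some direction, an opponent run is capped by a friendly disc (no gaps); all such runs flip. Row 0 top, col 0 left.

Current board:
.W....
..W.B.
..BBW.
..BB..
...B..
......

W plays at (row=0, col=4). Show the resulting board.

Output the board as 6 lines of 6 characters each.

Place W at (0,4); scan 8 dirs for brackets.
Dir NW: edge -> no flip
Dir N: edge -> no flip
Dir NE: edge -> no flip
Dir W: first cell '.' (not opp) -> no flip
Dir E: first cell '.' (not opp) -> no flip
Dir SW: first cell '.' (not opp) -> no flip
Dir S: opp run (1,4) capped by W -> flip
Dir SE: first cell '.' (not opp) -> no flip
All flips: (1,4)

Answer: .W..W.
..W.W.
..BBW.
..BB..
...B..
......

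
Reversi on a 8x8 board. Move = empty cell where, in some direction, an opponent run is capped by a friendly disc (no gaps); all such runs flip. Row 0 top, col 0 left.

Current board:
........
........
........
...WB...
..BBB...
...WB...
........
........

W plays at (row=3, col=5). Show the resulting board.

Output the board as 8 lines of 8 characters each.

Place W at (3,5); scan 8 dirs for brackets.
Dir NW: first cell '.' (not opp) -> no flip
Dir N: first cell '.' (not opp) -> no flip
Dir NE: first cell '.' (not opp) -> no flip
Dir W: opp run (3,4) capped by W -> flip
Dir E: first cell '.' (not opp) -> no flip
Dir SW: opp run (4,4) capped by W -> flip
Dir S: first cell '.' (not opp) -> no flip
Dir SE: first cell '.' (not opp) -> no flip
All flips: (3,4) (4,4)

Answer: ........
........
........
...WWW..
..BBW...
...WB...
........
........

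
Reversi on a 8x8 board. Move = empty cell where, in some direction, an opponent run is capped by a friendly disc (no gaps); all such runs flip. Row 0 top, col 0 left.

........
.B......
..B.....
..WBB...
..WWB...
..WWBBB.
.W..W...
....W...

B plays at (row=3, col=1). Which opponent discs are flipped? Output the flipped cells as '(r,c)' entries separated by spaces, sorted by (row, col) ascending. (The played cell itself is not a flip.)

Answer: (3,2)

Derivation:
Dir NW: first cell '.' (not opp) -> no flip
Dir N: first cell '.' (not opp) -> no flip
Dir NE: first cell 'B' (not opp) -> no flip
Dir W: first cell '.' (not opp) -> no flip
Dir E: opp run (3,2) capped by B -> flip
Dir SW: first cell '.' (not opp) -> no flip
Dir S: first cell '.' (not opp) -> no flip
Dir SE: opp run (4,2) (5,3) (6,4), next='.' -> no flip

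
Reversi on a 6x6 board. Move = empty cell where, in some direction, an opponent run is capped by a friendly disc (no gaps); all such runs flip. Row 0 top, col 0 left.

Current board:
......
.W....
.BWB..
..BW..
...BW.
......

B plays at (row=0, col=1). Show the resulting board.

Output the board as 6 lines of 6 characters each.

Place B at (0,1); scan 8 dirs for brackets.
Dir NW: edge -> no flip
Dir N: edge -> no flip
Dir NE: edge -> no flip
Dir W: first cell '.' (not opp) -> no flip
Dir E: first cell '.' (not opp) -> no flip
Dir SW: first cell '.' (not opp) -> no flip
Dir S: opp run (1,1) capped by B -> flip
Dir SE: first cell '.' (not opp) -> no flip
All flips: (1,1)

Answer: .B....
.B....
.BWB..
..BW..
...BW.
......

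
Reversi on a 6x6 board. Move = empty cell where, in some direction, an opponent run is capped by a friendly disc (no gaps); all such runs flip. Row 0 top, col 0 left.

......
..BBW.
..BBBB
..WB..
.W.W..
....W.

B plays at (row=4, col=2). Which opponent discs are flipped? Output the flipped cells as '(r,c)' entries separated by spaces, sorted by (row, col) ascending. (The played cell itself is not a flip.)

Dir NW: first cell '.' (not opp) -> no flip
Dir N: opp run (3,2) capped by B -> flip
Dir NE: first cell 'B' (not opp) -> no flip
Dir W: opp run (4,1), next='.' -> no flip
Dir E: opp run (4,3), next='.' -> no flip
Dir SW: first cell '.' (not opp) -> no flip
Dir S: first cell '.' (not opp) -> no flip
Dir SE: first cell '.' (not opp) -> no flip

Answer: (3,2)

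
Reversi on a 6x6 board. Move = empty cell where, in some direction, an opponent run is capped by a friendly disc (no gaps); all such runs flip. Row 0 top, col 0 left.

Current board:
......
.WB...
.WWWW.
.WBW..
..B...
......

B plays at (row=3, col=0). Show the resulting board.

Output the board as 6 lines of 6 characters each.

Place B at (3,0); scan 8 dirs for brackets.
Dir NW: edge -> no flip
Dir N: first cell '.' (not opp) -> no flip
Dir NE: opp run (2,1) capped by B -> flip
Dir W: edge -> no flip
Dir E: opp run (3,1) capped by B -> flip
Dir SW: edge -> no flip
Dir S: first cell '.' (not opp) -> no flip
Dir SE: first cell '.' (not opp) -> no flip
All flips: (2,1) (3,1)

Answer: ......
.WB...
.BWWW.
BBBW..
..B...
......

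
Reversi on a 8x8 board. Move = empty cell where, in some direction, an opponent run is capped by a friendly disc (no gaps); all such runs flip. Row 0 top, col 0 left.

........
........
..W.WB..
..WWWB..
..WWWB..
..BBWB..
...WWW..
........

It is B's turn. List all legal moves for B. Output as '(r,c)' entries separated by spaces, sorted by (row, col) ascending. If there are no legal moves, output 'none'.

(1,1): flips 3 -> legal
(1,2): flips 3 -> legal
(1,3): flips 1 -> legal
(1,4): no bracket -> illegal
(1,5): no bracket -> illegal
(2,1): no bracket -> illegal
(2,3): flips 4 -> legal
(3,1): flips 4 -> legal
(4,1): flips 3 -> legal
(5,1): no bracket -> illegal
(5,6): no bracket -> illegal
(6,2): no bracket -> illegal
(6,6): no bracket -> illegal
(7,2): flips 2 -> legal
(7,3): flips 2 -> legal
(7,4): flips 1 -> legal
(7,5): flips 2 -> legal
(7,6): no bracket -> illegal

Answer: (1,1) (1,2) (1,3) (2,3) (3,1) (4,1) (7,2) (7,3) (7,4) (7,5)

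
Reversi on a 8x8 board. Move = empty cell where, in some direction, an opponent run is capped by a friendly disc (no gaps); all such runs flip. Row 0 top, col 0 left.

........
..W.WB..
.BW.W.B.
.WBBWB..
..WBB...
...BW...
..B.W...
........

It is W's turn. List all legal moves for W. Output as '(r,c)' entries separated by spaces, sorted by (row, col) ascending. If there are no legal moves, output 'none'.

Answer: (0,6) (1,0) (1,1) (1,6) (2,0) (3,0) (3,6) (4,5) (4,6) (5,2) (5,5)

Derivation:
(0,4): no bracket -> illegal
(0,5): no bracket -> illegal
(0,6): flips 1 -> legal
(1,0): flips 3 -> legal
(1,1): flips 1 -> legal
(1,6): flips 1 -> legal
(1,7): no bracket -> illegal
(2,0): flips 1 -> legal
(2,3): no bracket -> illegal
(2,5): no bracket -> illegal
(2,7): no bracket -> illegal
(3,0): flips 1 -> legal
(3,6): flips 1 -> legal
(3,7): no bracket -> illegal
(4,1): no bracket -> illegal
(4,5): flips 2 -> legal
(4,6): flips 1 -> legal
(5,1): no bracket -> illegal
(5,2): flips 2 -> legal
(5,5): flips 2 -> legal
(6,1): no bracket -> illegal
(6,3): no bracket -> illegal
(7,1): no bracket -> illegal
(7,2): no bracket -> illegal
(7,3): no bracket -> illegal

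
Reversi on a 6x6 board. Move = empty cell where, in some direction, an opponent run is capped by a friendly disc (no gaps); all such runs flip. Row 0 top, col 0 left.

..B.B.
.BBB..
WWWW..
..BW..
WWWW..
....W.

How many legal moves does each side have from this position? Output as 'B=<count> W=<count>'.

Answer: B=9 W=4

Derivation:
-- B to move --
(1,0): flips 1 -> legal
(1,4): flips 1 -> legal
(2,4): no bracket -> illegal
(3,0): flips 1 -> legal
(3,1): flips 2 -> legal
(3,4): flips 2 -> legal
(4,4): flips 2 -> legal
(4,5): no bracket -> illegal
(5,0): flips 1 -> legal
(5,1): no bracket -> illegal
(5,2): flips 1 -> legal
(5,3): flips 3 -> legal
(5,5): no bracket -> illegal
B mobility = 9
-- W to move --
(0,0): flips 1 -> legal
(0,1): flips 2 -> legal
(0,3): flips 2 -> legal
(0,5): no bracket -> illegal
(1,0): no bracket -> illegal
(1,4): no bracket -> illegal
(1,5): no bracket -> illegal
(2,4): no bracket -> illegal
(3,1): flips 1 -> legal
W mobility = 4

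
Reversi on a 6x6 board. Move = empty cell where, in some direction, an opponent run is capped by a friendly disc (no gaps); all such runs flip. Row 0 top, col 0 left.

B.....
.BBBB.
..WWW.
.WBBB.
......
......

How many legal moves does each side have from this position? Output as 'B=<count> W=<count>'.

Answer: B=4 W=11

Derivation:
-- B to move --
(1,5): flips 1 -> legal
(2,0): no bracket -> illegal
(2,1): no bracket -> illegal
(2,5): no bracket -> illegal
(3,0): flips 1 -> legal
(3,5): flips 1 -> legal
(4,0): flips 2 -> legal
(4,1): no bracket -> illegal
(4,2): no bracket -> illegal
B mobility = 4
-- W to move --
(0,1): flips 1 -> legal
(0,2): flips 2 -> legal
(0,3): flips 1 -> legal
(0,4): flips 2 -> legal
(0,5): flips 1 -> legal
(1,0): no bracket -> illegal
(1,5): no bracket -> illegal
(2,0): no bracket -> illegal
(2,1): no bracket -> illegal
(2,5): no bracket -> illegal
(3,5): flips 3 -> legal
(4,1): flips 1 -> legal
(4,2): flips 2 -> legal
(4,3): flips 1 -> legal
(4,4): flips 2 -> legal
(4,5): flips 1 -> legal
W mobility = 11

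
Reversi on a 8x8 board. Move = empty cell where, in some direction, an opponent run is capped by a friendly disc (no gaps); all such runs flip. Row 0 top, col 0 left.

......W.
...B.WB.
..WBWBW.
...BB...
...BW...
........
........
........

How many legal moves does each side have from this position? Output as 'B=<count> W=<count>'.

-- B to move --
(0,4): no bracket -> illegal
(0,5): flips 1 -> legal
(0,7): no bracket -> illegal
(1,1): flips 1 -> legal
(1,2): no bracket -> illegal
(1,4): flips 2 -> legal
(1,7): no bracket -> illegal
(2,1): flips 1 -> legal
(2,7): flips 1 -> legal
(3,1): flips 1 -> legal
(3,2): no bracket -> illegal
(3,5): flips 1 -> legal
(3,6): flips 1 -> legal
(3,7): no bracket -> illegal
(4,5): flips 1 -> legal
(5,3): no bracket -> illegal
(5,4): flips 1 -> legal
(5,5): flips 1 -> legal
B mobility = 11
-- W to move --
(0,2): flips 1 -> legal
(0,3): no bracket -> illegal
(0,4): flips 1 -> legal
(0,5): no bracket -> illegal
(0,7): no bracket -> illegal
(1,2): no bracket -> illegal
(1,4): no bracket -> illegal
(1,7): flips 1 -> legal
(2,7): no bracket -> illegal
(3,2): no bracket -> illegal
(3,5): flips 1 -> legal
(3,6): no bracket -> illegal
(4,2): flips 2 -> legal
(4,5): no bracket -> illegal
(5,2): no bracket -> illegal
(5,3): no bracket -> illegal
(5,4): no bracket -> illegal
W mobility = 5

Answer: B=11 W=5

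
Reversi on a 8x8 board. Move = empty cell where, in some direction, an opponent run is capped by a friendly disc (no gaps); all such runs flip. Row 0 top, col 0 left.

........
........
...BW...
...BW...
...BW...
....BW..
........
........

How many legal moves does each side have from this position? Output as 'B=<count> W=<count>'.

-- B to move --
(1,3): no bracket -> illegal
(1,4): flips 3 -> legal
(1,5): flips 1 -> legal
(2,5): flips 2 -> legal
(3,5): flips 1 -> legal
(4,5): flips 2 -> legal
(4,6): no bracket -> illegal
(5,3): no bracket -> illegal
(5,6): flips 1 -> legal
(6,4): no bracket -> illegal
(6,5): no bracket -> illegal
(6,6): flips 2 -> legal
B mobility = 7
-- W to move --
(1,2): flips 1 -> legal
(1,3): no bracket -> illegal
(1,4): no bracket -> illegal
(2,2): flips 2 -> legal
(3,2): flips 1 -> legal
(4,2): flips 2 -> legal
(4,5): no bracket -> illegal
(5,2): flips 1 -> legal
(5,3): flips 1 -> legal
(6,3): no bracket -> illegal
(6,4): flips 1 -> legal
(6,5): no bracket -> illegal
W mobility = 7

Answer: B=7 W=7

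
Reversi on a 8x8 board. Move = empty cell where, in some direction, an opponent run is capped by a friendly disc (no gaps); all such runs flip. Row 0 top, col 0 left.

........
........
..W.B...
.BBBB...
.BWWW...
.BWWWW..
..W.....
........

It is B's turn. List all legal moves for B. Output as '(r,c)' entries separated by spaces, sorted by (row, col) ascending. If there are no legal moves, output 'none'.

Answer: (1,1) (1,2) (1,3) (4,5) (5,6) (6,1) (6,3) (6,4) (6,5) (6,6) (7,2) (7,3)

Derivation:
(1,1): flips 1 -> legal
(1,2): flips 1 -> legal
(1,3): flips 1 -> legal
(2,1): no bracket -> illegal
(2,3): no bracket -> illegal
(3,5): no bracket -> illegal
(4,5): flips 3 -> legal
(4,6): no bracket -> illegal
(5,6): flips 4 -> legal
(6,1): flips 2 -> legal
(6,3): flips 3 -> legal
(6,4): flips 4 -> legal
(6,5): flips 2 -> legal
(6,6): flips 2 -> legal
(7,1): no bracket -> illegal
(7,2): flips 3 -> legal
(7,3): flips 1 -> legal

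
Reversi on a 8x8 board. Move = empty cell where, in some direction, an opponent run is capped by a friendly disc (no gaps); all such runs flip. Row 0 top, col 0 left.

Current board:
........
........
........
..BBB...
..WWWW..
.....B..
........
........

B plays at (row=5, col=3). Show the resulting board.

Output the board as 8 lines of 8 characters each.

Answer: ........
........
........
..BBB...
..WBWW..
...B.B..
........
........

Derivation:
Place B at (5,3); scan 8 dirs for brackets.
Dir NW: opp run (4,2), next='.' -> no flip
Dir N: opp run (4,3) capped by B -> flip
Dir NE: opp run (4,4), next='.' -> no flip
Dir W: first cell '.' (not opp) -> no flip
Dir E: first cell '.' (not opp) -> no flip
Dir SW: first cell '.' (not opp) -> no flip
Dir S: first cell '.' (not opp) -> no flip
Dir SE: first cell '.' (not opp) -> no flip
All flips: (4,3)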